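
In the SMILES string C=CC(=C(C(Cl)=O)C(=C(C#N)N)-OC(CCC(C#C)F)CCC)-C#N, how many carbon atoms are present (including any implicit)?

18

The symbol for carbon appears 18 times in the SMILES. (Cl is a single chlorine, not C + l.)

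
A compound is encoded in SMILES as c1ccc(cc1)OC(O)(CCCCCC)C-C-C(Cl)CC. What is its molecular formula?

C18H29ClO2

Heavy atoms from the SMILES: 18 C, 1 Cl, 2 O.
Implicit hydrogens by atom environment:
  8 × C: 2 H each → 16
  5 × C (aromatic): 1 H each → 5
  2 × C: 3 H each → 6
  1 × C: 1 H
  1 × C: no H
  1 × C (aromatic): no H
  1 × Cl: no H
  1 × O: 1 H
  1 × O: no H
  Total hydrogens = 29.
Molecular formula: C18H29ClO2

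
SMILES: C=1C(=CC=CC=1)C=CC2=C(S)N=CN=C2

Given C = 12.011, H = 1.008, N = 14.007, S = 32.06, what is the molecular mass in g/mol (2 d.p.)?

214.29

Molecular formula: C12H10N2S.
M = 12×12.011 + 10×1.008 + 2×14.007 + 1×32.06 = 214.29 g/mol.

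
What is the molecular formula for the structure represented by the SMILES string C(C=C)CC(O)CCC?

C8H16O

Heavy atoms from the SMILES: 8 C, 1 O.
Implicit hydrogens by atom environment:
  5 × C: 2 H each → 10
  2 × C: 1 H each → 2
  1 × C: 3 H
  1 × O: 1 H
  Total hydrogens = 16.
Molecular formula: C8H16O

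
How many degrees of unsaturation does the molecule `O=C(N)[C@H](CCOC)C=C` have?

2

Molecular formula from the SMILES: C7H13NO2.
DoU = (2C + 2 + N − H − X)/2 = (2·7 + 2 + 1 − 13 − 0)/2 = 4/2 = 2.
(Structurally: 0 ring(s) + 2 π bond(s) = 2.)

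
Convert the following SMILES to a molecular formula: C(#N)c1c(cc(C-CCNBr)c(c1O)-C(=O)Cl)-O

Heavy atoms from the SMILES: 1 Br, 11 C, 1 Cl, 2 N, 3 O.
Implicit hydrogens by atom environment:
  5 × C (aromatic): no H
  3 × C: 2 H each → 6
  2 × C: no H
  2 × O: 1 H each → 2
  1 × Br: no H
  1 × C (aromatic): 1 H
  1 × Cl: no H
  1 × N: 1 H
  1 × N: no H
  1 × O: no H
  Total hydrogens = 10.
Molecular formula: C11H10BrClN2O3

C11H10BrClN2O3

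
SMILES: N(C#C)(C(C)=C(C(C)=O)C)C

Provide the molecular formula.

C9H13NO

Heavy atoms from the SMILES: 9 C, 1 N, 1 O.
Implicit hydrogens by atom environment:
  4 × C: 3 H each → 12
  4 × C: no H
  1 × C: 1 H
  1 × N: no H
  1 × O: no H
  Total hydrogens = 13.
Molecular formula: C9H13NO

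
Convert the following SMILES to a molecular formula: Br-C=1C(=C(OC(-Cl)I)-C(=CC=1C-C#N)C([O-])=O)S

Heavy atoms from the SMILES: 1 Br, 10 C, 1 Cl, 1 I, 1 N, 3 O, 1 S.
Implicit hydrogens by atom environment:
  5 × C (aromatic): no H
  2 × C: no H
  2 × O: no H
  1 × Br: no H
  1 × C: 2 H
  1 × C (aromatic): 1 H
  1 × C: 1 H
  1 × Cl: no H
  1 × I: no H
  1 × N: no H
  1 × O (charge -1): no H
  1 × S: 1 H
  Total hydrogens = 5.
Net charge -1.
Molecular formula: C10H5BrClINO3S-

C10H5BrClINO3S-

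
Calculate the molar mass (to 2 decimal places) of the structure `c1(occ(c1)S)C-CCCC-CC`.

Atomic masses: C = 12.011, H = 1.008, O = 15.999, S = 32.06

Molecular formula: C11H18OS.
M = 11×12.011 + 18×1.008 + 1×15.999 + 1×32.06 = 198.32 g/mol.

198.32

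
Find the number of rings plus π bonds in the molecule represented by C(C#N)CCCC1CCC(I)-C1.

3

Molecular formula from the SMILES: C10H16IN.
DoU = (2C + 2 + N − H − X)/2 = (2·10 + 2 + 1 − 16 − 1)/2 = 6/2 = 3.
(Structurally: 1 ring(s) + 2 π bond(s) = 3.)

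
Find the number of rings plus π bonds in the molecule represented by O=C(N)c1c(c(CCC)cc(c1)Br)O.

5

Molecular formula from the SMILES: C10H12BrNO2.
DoU = (2C + 2 + N − H − X)/2 = (2·10 + 2 + 1 − 12 − 1)/2 = 10/2 = 5.
(Structurally: 1 ring(s) + 4 π bond(s) = 5.)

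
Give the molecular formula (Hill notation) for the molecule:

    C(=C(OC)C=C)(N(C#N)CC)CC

Heavy atoms from the SMILES: 10 C, 2 N, 1 O.
Implicit hydrogens by atom environment:
  3 × C: 3 H each → 9
  3 × C: 2 H each → 6
  3 × C: no H
  2 × N: no H
  1 × C: 1 H
  1 × O: no H
  Total hydrogens = 16.
Molecular formula: C10H16N2O

C10H16N2O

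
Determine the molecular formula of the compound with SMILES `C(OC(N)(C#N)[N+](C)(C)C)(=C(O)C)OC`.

Heavy atoms from the SMILES: 9 C, 3 N, 3 O.
Implicit hydrogens by atom environment:
  5 × C: 3 H each → 15
  4 × C: no H
  2 × O: no H
  1 × N: 2 H
  1 × N (charge +1): no H
  1 × N: no H
  1 × O: 1 H
  Total hydrogens = 18.
Net charge +1.
Molecular formula: C9H18N3O3+

C9H18N3O3+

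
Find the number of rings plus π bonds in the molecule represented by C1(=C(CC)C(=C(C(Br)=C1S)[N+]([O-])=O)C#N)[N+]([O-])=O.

Molecular formula from the SMILES: C9H6BrN3O4S.
DoU = (2C + 2 + N − H − X)/2 = (2·9 + 2 + 3 − 6 − 1)/2 = 16/2 = 8.
(Structurally: 1 ring(s) + 7 π bond(s) = 8.)

8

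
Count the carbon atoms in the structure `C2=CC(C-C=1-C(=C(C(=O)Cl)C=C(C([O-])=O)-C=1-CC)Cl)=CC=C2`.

17

The symbol for carbon appears 17 times in the SMILES. (Cl is a single chlorine, not C + l.)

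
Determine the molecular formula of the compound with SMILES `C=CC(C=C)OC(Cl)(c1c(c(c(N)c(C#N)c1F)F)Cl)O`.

C13H10Cl2F2N2O2

Heavy atoms from the SMILES: 13 C, 2 Cl, 2 F, 2 N, 2 O.
Implicit hydrogens by atom environment:
  6 × C (aromatic): no H
  3 × C: 1 H each → 3
  2 × C: 2 H each → 4
  2 × C: no H
  2 × Cl: no H
  2 × F: no H
  1 × N: 2 H
  1 × N: no H
  1 × O: 1 H
  1 × O: no H
  Total hydrogens = 10.
Molecular formula: C13H10Cl2F2N2O2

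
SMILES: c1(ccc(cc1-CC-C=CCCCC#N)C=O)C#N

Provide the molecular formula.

Heavy atoms from the SMILES: 16 C, 2 N, 1 O.
Implicit hydrogens by atom environment:
  5 × C: 2 H each → 10
  3 × C (aromatic): 1 H each → 3
  3 × C: 1 H each → 3
  3 × C (aromatic): no H
  2 × C: no H
  2 × N: no H
  1 × O: no H
  Total hydrogens = 16.
Molecular formula: C16H16N2O

C16H16N2O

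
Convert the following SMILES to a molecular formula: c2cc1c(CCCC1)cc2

C10H12

Heavy atoms from the SMILES: 10 C.
Implicit hydrogens by atom environment:
  4 × C: 2 H each → 8
  4 × C (aromatic): 1 H each → 4
  2 × C (aromatic): no H
  Total hydrogens = 12.
Molecular formula: C10H12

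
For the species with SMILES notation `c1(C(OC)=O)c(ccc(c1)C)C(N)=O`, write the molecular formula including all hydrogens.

Heavy atoms from the SMILES: 10 C, 1 N, 3 O.
Implicit hydrogens by atom environment:
  3 × C (aromatic): 1 H each → 3
  3 × C (aromatic): no H
  3 × O: no H
  2 × C: 3 H each → 6
  2 × C: no H
  1 × N: 2 H
  Total hydrogens = 11.
Molecular formula: C10H11NO3

C10H11NO3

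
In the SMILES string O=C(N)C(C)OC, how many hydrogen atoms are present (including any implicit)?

Hydrogens are implicit in SMILES; fill each atom to its normal valence:
  2 × C: 3 H each → 6
  2 × O: no H
  1 × C: 1 H
  1 × C: no H
  1 × N: 2 H
  Total hydrogens = 9.

9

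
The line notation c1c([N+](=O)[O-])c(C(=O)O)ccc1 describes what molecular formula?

C7H5NO4

Heavy atoms from the SMILES: 7 C, 1 N, 4 O.
Implicit hydrogens by atom environment:
  4 × C (aromatic): 1 H each → 4
  2 × C (aromatic): no H
  2 × O: no H
  1 × C: no H
  1 × N (charge +1): no H
  1 × O: 1 H
  1 × O (charge -1): no H
  Total hydrogens = 5.
Molecular formula: C7H5NO4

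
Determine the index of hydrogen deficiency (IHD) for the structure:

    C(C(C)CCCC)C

0

Molecular formula from the SMILES: C8H18.
DoU = (2C + 2 + N − H − X)/2 = (2·8 + 2 + 0 − 18 − 0)/2 = 0/2 = 0.
(Structurally: 0 ring(s) + 0 π bond(s) = 0.)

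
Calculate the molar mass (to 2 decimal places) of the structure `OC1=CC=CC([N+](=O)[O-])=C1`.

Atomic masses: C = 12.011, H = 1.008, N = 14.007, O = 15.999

139.11

Molecular formula: C6H5NO3.
M = 6×12.011 + 5×1.008 + 1×14.007 + 3×15.999 = 139.11 g/mol.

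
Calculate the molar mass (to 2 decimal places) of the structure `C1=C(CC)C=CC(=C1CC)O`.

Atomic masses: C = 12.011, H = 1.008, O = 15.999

150.22

Molecular formula: C10H14O.
M = 10×12.011 + 14×1.008 + 1×15.999 = 150.22 g/mol.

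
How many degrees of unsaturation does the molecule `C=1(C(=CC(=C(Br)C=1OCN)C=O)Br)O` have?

Molecular formula from the SMILES: C8H7Br2NO3.
DoU = (2C + 2 + N − H − X)/2 = (2·8 + 2 + 1 − 7 − 2)/2 = 10/2 = 5.
(Structurally: 1 ring(s) + 4 π bond(s) = 5.)

5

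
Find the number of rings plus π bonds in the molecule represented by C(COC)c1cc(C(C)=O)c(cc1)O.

5

Molecular formula from the SMILES: C11H14O3.
DoU = (2C + 2 + N − H − X)/2 = (2·11 + 2 + 0 − 14 − 0)/2 = 10/2 = 5.
(Structurally: 1 ring(s) + 4 π bond(s) = 5.)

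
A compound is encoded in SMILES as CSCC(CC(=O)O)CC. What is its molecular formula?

C7H14O2S

Heavy atoms from the SMILES: 7 C, 2 O, 1 S.
Implicit hydrogens by atom environment:
  3 × C: 2 H each → 6
  2 × C: 3 H each → 6
  1 × C: 1 H
  1 × C: no H
  1 × O: 1 H
  1 × O: no H
  1 × S: no H
  Total hydrogens = 14.
Molecular formula: C7H14O2S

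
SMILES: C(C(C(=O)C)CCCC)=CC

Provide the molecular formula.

Heavy atoms from the SMILES: 10 C, 1 O.
Implicit hydrogens by atom environment:
  3 × C: 3 H each → 9
  3 × C: 2 H each → 6
  3 × C: 1 H each → 3
  1 × C: no H
  1 × O: no H
  Total hydrogens = 18.
Molecular formula: C10H18O

C10H18O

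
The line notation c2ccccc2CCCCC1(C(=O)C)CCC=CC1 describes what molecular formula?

Heavy atoms from the SMILES: 18 C, 1 O.
Implicit hydrogens by atom environment:
  7 × C: 2 H each → 14
  5 × C (aromatic): 1 H each → 5
  2 × C: 1 H each → 2
  2 × C: no H
  1 × C: 3 H
  1 × C (aromatic): no H
  1 × O: no H
  Total hydrogens = 24.
Molecular formula: C18H24O

C18H24O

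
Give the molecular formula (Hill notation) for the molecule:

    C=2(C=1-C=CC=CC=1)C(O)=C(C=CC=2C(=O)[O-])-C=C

C15H11O3-

Heavy atoms from the SMILES: 15 C, 3 O.
Implicit hydrogens by atom environment:
  7 × C (aromatic): 1 H each → 7
  5 × C (aromatic): no H
  1 × C: 2 H
  1 × C: 1 H
  1 × C: no H
  1 × O: 1 H
  1 × O: no H
  1 × O (charge -1): no H
  Total hydrogens = 11.
Net charge -1.
Molecular formula: C15H11O3-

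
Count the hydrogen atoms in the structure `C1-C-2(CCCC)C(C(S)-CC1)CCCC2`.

Hydrogens are implicit in SMILES; fill each atom to its normal valence:
  10 × C: 2 H each → 20
  2 × C: 1 H each → 2
  1 × C: 3 H
  1 × C: no H
  1 × S: 1 H
  Total hydrogens = 26.

26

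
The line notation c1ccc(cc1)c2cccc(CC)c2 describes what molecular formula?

C14H14

Heavy atoms from the SMILES: 14 C.
Implicit hydrogens by atom environment:
  9 × C (aromatic): 1 H each → 9
  3 × C (aromatic): no H
  1 × C: 3 H
  1 × C: 2 H
  Total hydrogens = 14.
Molecular formula: C14H14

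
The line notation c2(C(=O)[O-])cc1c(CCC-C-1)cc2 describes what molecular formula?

C11H11O2-

Heavy atoms from the SMILES: 11 C, 2 O.
Implicit hydrogens by atom environment:
  4 × C: 2 H each → 8
  3 × C (aromatic): 1 H each → 3
  3 × C (aromatic): no H
  1 × C: no H
  1 × O: no H
  1 × O (charge -1): no H
  Total hydrogens = 11.
Net charge -1.
Molecular formula: C11H11O2-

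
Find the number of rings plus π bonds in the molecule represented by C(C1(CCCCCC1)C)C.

1

Molecular formula from the SMILES: C10H20.
DoU = (2C + 2 + N − H − X)/2 = (2·10 + 2 + 0 − 20 − 0)/2 = 2/2 = 1.
(Structurally: 1 ring(s) + 0 π bond(s) = 1.)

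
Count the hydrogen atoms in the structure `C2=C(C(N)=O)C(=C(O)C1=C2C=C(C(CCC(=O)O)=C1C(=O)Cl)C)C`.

16

Hydrogens are implicit in SMILES; fill each atom to its normal valence:
  8 × C (aromatic): no H
  3 × C: no H
  3 × O: no H
  2 × C: 3 H each → 6
  2 × C: 2 H each → 4
  2 × C (aromatic): 1 H each → 2
  2 × O: 1 H each → 2
  1 × Cl: no H
  1 × N: 2 H
  Total hydrogens = 16.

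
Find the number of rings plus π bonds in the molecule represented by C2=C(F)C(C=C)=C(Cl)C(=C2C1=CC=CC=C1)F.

Molecular formula from the SMILES: C14H9ClF2.
DoU = (2C + 2 + N − H − X)/2 = (2·14 + 2 + 0 − 9 − 3)/2 = 18/2 = 9.
(Structurally: 2 ring(s) + 7 π bond(s) = 9.)

9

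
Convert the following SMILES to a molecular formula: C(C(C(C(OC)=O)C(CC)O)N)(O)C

Heavy atoms from the SMILES: 9 C, 1 N, 4 O.
Implicit hydrogens by atom environment:
  4 × C: 1 H each → 4
  3 × C: 3 H each → 9
  2 × O: 1 H each → 2
  2 × O: no H
  1 × C: 2 H
  1 × C: no H
  1 × N: 2 H
  Total hydrogens = 19.
Molecular formula: C9H19NO4

C9H19NO4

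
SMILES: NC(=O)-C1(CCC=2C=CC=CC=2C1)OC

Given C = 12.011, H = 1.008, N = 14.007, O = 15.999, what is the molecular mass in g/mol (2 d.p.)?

Molecular formula: C12H15NO2.
M = 12×12.011 + 15×1.008 + 1×14.007 + 2×15.999 = 205.26 g/mol.

205.26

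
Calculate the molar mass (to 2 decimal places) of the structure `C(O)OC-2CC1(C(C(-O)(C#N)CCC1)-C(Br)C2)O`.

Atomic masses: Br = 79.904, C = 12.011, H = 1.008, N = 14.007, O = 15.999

320.18

Molecular formula: C12H18BrNO4.
M = 1×79.904 + 12×12.011 + 18×1.008 + 1×14.007 + 4×15.999 = 320.18 g/mol.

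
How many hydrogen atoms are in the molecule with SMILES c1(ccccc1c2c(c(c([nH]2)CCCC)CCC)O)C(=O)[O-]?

Hydrogens are implicit in SMILES; fill each atom to its normal valence:
  6 × C (aromatic): no H
  5 × C: 2 H each → 10
  4 × C (aromatic): 1 H each → 4
  2 × C: 3 H each → 6
  1 × C: no H
  1 × N (aromatic): 1 H
  1 × O: 1 H
  1 × O: no H
  1 × O (charge -1): no H
  Total hydrogens = 22.

22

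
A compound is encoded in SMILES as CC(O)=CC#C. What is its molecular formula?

C5H6O

Heavy atoms from the SMILES: 5 C, 1 O.
Implicit hydrogens by atom environment:
  2 × C: 1 H each → 2
  2 × C: no H
  1 × C: 3 H
  1 × O: 1 H
  Total hydrogens = 6.
Molecular formula: C5H6O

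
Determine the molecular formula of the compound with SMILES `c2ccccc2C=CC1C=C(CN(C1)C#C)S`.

Heavy atoms from the SMILES: 15 C, 1 N, 1 S.
Implicit hydrogens by atom environment:
  5 × C: 1 H each → 5
  5 × C (aromatic): 1 H each → 5
  2 × C: 2 H each → 4
  2 × C: no H
  1 × C (aromatic): no H
  1 × N: no H
  1 × S: 1 H
  Total hydrogens = 15.
Molecular formula: C15H15NS

C15H15NS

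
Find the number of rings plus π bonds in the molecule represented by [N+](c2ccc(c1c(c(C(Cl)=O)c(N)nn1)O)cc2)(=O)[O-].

10

Molecular formula from the SMILES: C11H7ClN4O4.
DoU = (2C + 2 + N − H − X)/2 = (2·11 + 2 + 4 − 7 − 1)/2 = 20/2 = 10.
(Structurally: 2 ring(s) + 8 π bond(s) = 10.)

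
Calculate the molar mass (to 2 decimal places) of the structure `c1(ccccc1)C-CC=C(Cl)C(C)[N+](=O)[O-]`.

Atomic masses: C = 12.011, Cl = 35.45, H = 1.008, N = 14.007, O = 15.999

Molecular formula: C12H14ClNO2.
M = 12×12.011 + 1×35.45 + 14×1.008 + 1×14.007 + 2×15.999 = 239.70 g/mol.

239.70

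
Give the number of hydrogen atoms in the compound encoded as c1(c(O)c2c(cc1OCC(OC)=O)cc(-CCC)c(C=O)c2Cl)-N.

18

Hydrogens are implicit in SMILES; fill each atom to its normal valence:
  8 × C (aromatic): no H
  4 × O: no H
  3 × C: 2 H each → 6
  2 × C: 3 H each → 6
  2 × C (aromatic): 1 H each → 2
  1 × C: 1 H
  1 × C: no H
  1 × Cl: no H
  1 × N: 2 H
  1 × O: 1 H
  Total hydrogens = 18.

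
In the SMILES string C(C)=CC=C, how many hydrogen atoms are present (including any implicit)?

Hydrogens are implicit in SMILES; fill each atom to its normal valence:
  3 × C: 1 H each → 3
  1 × C: 3 H
  1 × C: 2 H
  Total hydrogens = 8.

8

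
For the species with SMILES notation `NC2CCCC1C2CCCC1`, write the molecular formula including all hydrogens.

Heavy atoms from the SMILES: 10 C, 1 N.
Implicit hydrogens by atom environment:
  7 × C: 2 H each → 14
  3 × C: 1 H each → 3
  1 × N: 2 H
  Total hydrogens = 19.
Molecular formula: C10H19N

C10H19N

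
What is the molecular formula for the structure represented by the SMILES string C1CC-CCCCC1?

Heavy atoms from the SMILES: 8 C.
Implicit hydrogens by atom environment:
  8 × C: 2 H each → 16
  Total hydrogens = 16.
Molecular formula: C8H16

C8H16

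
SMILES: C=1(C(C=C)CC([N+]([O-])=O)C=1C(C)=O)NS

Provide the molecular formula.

Heavy atoms from the SMILES: 9 C, 2 N, 3 O, 1 S.
Implicit hydrogens by atom environment:
  3 × C: 1 H each → 3
  3 × C: no H
  2 × C: 2 H each → 4
  2 × O: no H
  1 × C: 3 H
  1 × N: 1 H
  1 × N (charge +1): no H
  1 × O (charge -1): no H
  1 × S: 1 H
  Total hydrogens = 12.
Molecular formula: C9H12N2O3S

C9H12N2O3S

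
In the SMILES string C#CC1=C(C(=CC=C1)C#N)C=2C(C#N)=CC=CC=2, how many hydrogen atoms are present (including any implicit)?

8

Hydrogens are implicit in SMILES; fill each atom to its normal valence:
  7 × C (aromatic): 1 H each → 7
  5 × C (aromatic): no H
  3 × C: no H
  2 × N: no H
  1 × C: 1 H
  Total hydrogens = 8.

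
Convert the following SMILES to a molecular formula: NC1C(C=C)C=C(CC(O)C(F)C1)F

Heavy atoms from the SMILES: 10 C, 2 F, 1 N, 1 O.
Implicit hydrogens by atom environment:
  6 × C: 1 H each → 6
  3 × C: 2 H each → 6
  2 × F: no H
  1 × C: no H
  1 × N: 2 H
  1 × O: 1 H
  Total hydrogens = 15.
Molecular formula: C10H15F2NO

C10H15F2NO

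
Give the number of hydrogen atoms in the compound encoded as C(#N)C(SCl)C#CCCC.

8

Hydrogens are implicit in SMILES; fill each atom to its normal valence:
  3 × C: no H
  2 × C: 2 H each → 4
  1 × C: 3 H
  1 × C: 1 H
  1 × Cl: no H
  1 × N: no H
  1 × S: no H
  Total hydrogens = 8.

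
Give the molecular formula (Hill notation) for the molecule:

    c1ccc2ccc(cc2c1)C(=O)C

Heavy atoms from the SMILES: 12 C, 1 O.
Implicit hydrogens by atom environment:
  7 × C (aromatic): 1 H each → 7
  3 × C (aromatic): no H
  1 × C: 3 H
  1 × C: no H
  1 × O: no H
  Total hydrogens = 10.
Molecular formula: C12H10O

C12H10O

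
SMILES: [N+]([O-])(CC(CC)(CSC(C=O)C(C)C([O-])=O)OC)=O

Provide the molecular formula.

Heavy atoms from the SMILES: 11 C, 1 N, 6 O, 1 S.
Implicit hydrogens by atom environment:
  4 × O: no H
  3 × C: 3 H each → 9
  3 × C: 2 H each → 6
  3 × C: 1 H each → 3
  2 × C: no H
  2 × O (charge -1): no H
  1 × N (charge +1): no H
  1 × S: no H
  Total hydrogens = 18.
Net charge -1.
Molecular formula: C11H18NO6S-

C11H18NO6S-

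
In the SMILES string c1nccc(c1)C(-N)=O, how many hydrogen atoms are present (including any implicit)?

Hydrogens are implicit in SMILES; fill each atom to its normal valence:
  4 × C (aromatic): 1 H each → 4
  1 × C (aromatic): no H
  1 × C: no H
  1 × N: 2 H
  1 × N (aromatic): no H
  1 × O: no H
  Total hydrogens = 6.

6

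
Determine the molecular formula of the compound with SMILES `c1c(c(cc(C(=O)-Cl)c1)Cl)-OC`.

C8H6Cl2O2

Heavy atoms from the SMILES: 8 C, 2 Cl, 2 O.
Implicit hydrogens by atom environment:
  3 × C (aromatic): 1 H each → 3
  3 × C (aromatic): no H
  2 × Cl: no H
  2 × O: no H
  1 × C: 3 H
  1 × C: no H
  Total hydrogens = 6.
Molecular formula: C8H6Cl2O2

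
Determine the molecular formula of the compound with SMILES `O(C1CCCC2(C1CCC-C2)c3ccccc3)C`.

Heavy atoms from the SMILES: 17 C, 1 O.
Implicit hydrogens by atom environment:
  7 × C: 2 H each → 14
  5 × C (aromatic): 1 H each → 5
  2 × C: 1 H each → 2
  1 × C: 3 H
  1 × C: no H
  1 × C (aromatic): no H
  1 × O: no H
  Total hydrogens = 24.
Molecular formula: C17H24O

C17H24O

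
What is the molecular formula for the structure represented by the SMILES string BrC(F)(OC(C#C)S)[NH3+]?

Heavy atoms from the SMILES: 1 Br, 4 C, 1 F, 1 N, 1 O, 1 S.
Implicit hydrogens by atom environment:
  2 × C: 1 H each → 2
  2 × C: no H
  1 × Br: no H
  1 × F: no H
  1 × N (charge +1): 3 H
  1 × O: no H
  1 × S: 1 H
  Total hydrogens = 6.
Net charge +1.
Molecular formula: C4H6BrFNOS+

C4H6BrFNOS+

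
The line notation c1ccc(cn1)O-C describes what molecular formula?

Heavy atoms from the SMILES: 6 C, 1 N, 1 O.
Implicit hydrogens by atom environment:
  4 × C (aromatic): 1 H each → 4
  1 × C: 3 H
  1 × C (aromatic): no H
  1 × N (aromatic): no H
  1 × O: no H
  Total hydrogens = 7.
Molecular formula: C6H7NO

C6H7NO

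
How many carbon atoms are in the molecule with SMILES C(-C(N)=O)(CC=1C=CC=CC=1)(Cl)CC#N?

The symbol for carbon appears 11 times in the SMILES. (Cl is a single chlorine, not C + l.)

11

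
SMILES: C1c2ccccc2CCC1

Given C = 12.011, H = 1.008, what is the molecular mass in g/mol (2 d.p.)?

Molecular formula: C10H12.
M = 10×12.011 + 12×1.008 = 132.21 g/mol.

132.21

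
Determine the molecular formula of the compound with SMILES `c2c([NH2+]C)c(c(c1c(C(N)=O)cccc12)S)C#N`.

C13H12N3OS+

Heavy atoms from the SMILES: 13 C, 3 N, 1 O, 1 S.
Implicit hydrogens by atom environment:
  6 × C (aromatic): no H
  4 × C (aromatic): 1 H each → 4
  2 × C: no H
  1 × C: 3 H
  1 × N (charge +1): 2 H
  1 × N: 2 H
  1 × N: no H
  1 × O: no H
  1 × S: 1 H
  Total hydrogens = 12.
Net charge +1.
Molecular formula: C13H12N3OS+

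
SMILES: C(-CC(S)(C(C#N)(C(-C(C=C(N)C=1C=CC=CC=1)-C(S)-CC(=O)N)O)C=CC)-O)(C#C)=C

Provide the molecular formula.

Heavy atoms from the SMILES: 24 C, 3 N, 3 O, 2 S.
Implicit hydrogens by atom environment:
  7 × C: 1 H each → 7
  7 × C: no H
  5 × C (aromatic): 1 H each → 5
  3 × C: 2 H each → 6
  2 × N: 2 H each → 4
  2 × O: 1 H each → 2
  2 × S: 1 H each → 2
  1 × C: 3 H
  1 × C (aromatic): no H
  1 × N: no H
  1 × O: no H
  Total hydrogens = 29.
Molecular formula: C24H29N3O3S2

C24H29N3O3S2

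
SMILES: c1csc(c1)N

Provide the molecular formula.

Heavy atoms from the SMILES: 4 C, 1 N, 1 S.
Implicit hydrogens by atom environment:
  3 × C (aromatic): 1 H each → 3
  1 × C (aromatic): no H
  1 × N: 2 H
  1 × S (aromatic): no H
  Total hydrogens = 5.
Molecular formula: C4H5NS

C4H5NS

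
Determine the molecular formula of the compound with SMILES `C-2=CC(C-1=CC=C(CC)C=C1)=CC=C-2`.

Heavy atoms from the SMILES: 14 C.
Implicit hydrogens by atom environment:
  9 × C (aromatic): 1 H each → 9
  3 × C (aromatic): no H
  1 × C: 3 H
  1 × C: 2 H
  Total hydrogens = 14.
Molecular formula: C14H14

C14H14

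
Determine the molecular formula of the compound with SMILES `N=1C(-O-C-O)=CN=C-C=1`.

Heavy atoms from the SMILES: 5 C, 2 N, 2 O.
Implicit hydrogens by atom environment:
  3 × C (aromatic): 1 H each → 3
  2 × N (aromatic): no H
  1 × C: 2 H
  1 × C (aromatic): no H
  1 × O: 1 H
  1 × O: no H
  Total hydrogens = 6.
Molecular formula: C5H6N2O2

C5H6N2O2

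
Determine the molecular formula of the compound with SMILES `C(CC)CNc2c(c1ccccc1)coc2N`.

C14H18N2O

Heavy atoms from the SMILES: 14 C, 2 N, 1 O.
Implicit hydrogens by atom environment:
  6 × C (aromatic): 1 H each → 6
  4 × C (aromatic): no H
  3 × C: 2 H each → 6
  1 × C: 3 H
  1 × N: 2 H
  1 × N: 1 H
  1 × O (aromatic): no H
  Total hydrogens = 18.
Molecular formula: C14H18N2O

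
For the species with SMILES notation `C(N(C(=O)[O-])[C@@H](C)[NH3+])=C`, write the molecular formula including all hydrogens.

Heavy atoms from the SMILES: 5 C, 2 N, 2 O.
Implicit hydrogens by atom environment:
  2 × C: 1 H each → 2
  1 × C: 3 H
  1 × C: 2 H
  1 × C: no H
  1 × N (charge +1): 3 H
  1 × N: no H
  1 × O: no H
  1 × O (charge -1): no H
  Total hydrogens = 10.
Molecular formula: C5H10N2O2

C5H10N2O2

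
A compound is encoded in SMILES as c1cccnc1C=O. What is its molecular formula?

C6H5NO

Heavy atoms from the SMILES: 6 C, 1 N, 1 O.
Implicit hydrogens by atom environment:
  4 × C (aromatic): 1 H each → 4
  1 × C: 1 H
  1 × C (aromatic): no H
  1 × N (aromatic): no H
  1 × O: no H
  Total hydrogens = 5.
Molecular formula: C6H5NO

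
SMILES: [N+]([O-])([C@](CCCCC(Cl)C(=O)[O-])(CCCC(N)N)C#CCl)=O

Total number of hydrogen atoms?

Hydrogens are implicit in SMILES; fill each atom to its normal valence:
  7 × C: 2 H each → 14
  4 × C: no H
  2 × C: 1 H each → 2
  2 × Cl: no H
  2 × N: 2 H each → 4
  2 × O: no H
  2 × O (charge -1): no H
  1 × N (charge +1): no H
  Total hydrogens = 20.

20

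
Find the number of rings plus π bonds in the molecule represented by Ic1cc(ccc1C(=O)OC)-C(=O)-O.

Molecular formula from the SMILES: C9H7IO4.
DoU = (2C + 2 + N − H − X)/2 = (2·9 + 2 + 0 − 7 − 1)/2 = 12/2 = 6.
(Structurally: 1 ring(s) + 5 π bond(s) = 6.)

6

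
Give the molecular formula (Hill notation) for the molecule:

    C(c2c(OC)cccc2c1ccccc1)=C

Heavy atoms from the SMILES: 15 C, 1 O.
Implicit hydrogens by atom environment:
  8 × C (aromatic): 1 H each → 8
  4 × C (aromatic): no H
  1 × C: 3 H
  1 × C: 2 H
  1 × C: 1 H
  1 × O: no H
  Total hydrogens = 14.
Molecular formula: C15H14O

C15H14O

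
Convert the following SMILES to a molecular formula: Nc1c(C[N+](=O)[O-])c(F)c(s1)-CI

Heavy atoms from the SMILES: 6 C, 1 F, 1 I, 2 N, 2 O, 1 S.
Implicit hydrogens by atom environment:
  4 × C (aromatic): no H
  2 × C: 2 H each → 4
  1 × F: no H
  1 × I: no H
  1 × N: 2 H
  1 × N (charge +1): no H
  1 × O: no H
  1 × O (charge -1): no H
  1 × S (aromatic): no H
  Total hydrogens = 6.
Molecular formula: C6H6FIN2O2S

C6H6FIN2O2S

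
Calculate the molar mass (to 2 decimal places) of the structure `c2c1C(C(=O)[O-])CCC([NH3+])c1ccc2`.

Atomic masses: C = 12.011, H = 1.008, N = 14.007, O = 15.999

Molecular formula: C11H13NO2.
M = 11×12.011 + 13×1.008 + 1×14.007 + 2×15.999 = 191.23 g/mol.

191.23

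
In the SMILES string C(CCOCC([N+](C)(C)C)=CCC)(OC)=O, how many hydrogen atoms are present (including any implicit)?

Hydrogens are implicit in SMILES; fill each atom to its normal valence:
  5 × C: 3 H each → 15
  4 × C: 2 H each → 8
  3 × O: no H
  2 × C: no H
  1 × C: 1 H
  1 × N (charge +1): no H
  Total hydrogens = 24.

24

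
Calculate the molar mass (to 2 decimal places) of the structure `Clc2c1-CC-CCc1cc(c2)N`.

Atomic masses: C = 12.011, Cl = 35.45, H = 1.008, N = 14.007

181.66

Molecular formula: C10H12ClN.
M = 10×12.011 + 1×35.45 + 12×1.008 + 1×14.007 = 181.66 g/mol.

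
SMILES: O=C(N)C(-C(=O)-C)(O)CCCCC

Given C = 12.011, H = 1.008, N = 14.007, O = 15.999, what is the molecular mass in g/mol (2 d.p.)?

Molecular formula: C9H17NO3.
M = 9×12.011 + 17×1.008 + 1×14.007 + 3×15.999 = 187.24 g/mol.

187.24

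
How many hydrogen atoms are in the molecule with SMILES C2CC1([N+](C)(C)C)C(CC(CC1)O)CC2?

26

Hydrogens are implicit in SMILES; fill each atom to its normal valence:
  7 × C: 2 H each → 14
  3 × C: 3 H each → 9
  2 × C: 1 H each → 2
  1 × C: no H
  1 × N (charge +1): no H
  1 × O: 1 H
  Total hydrogens = 26.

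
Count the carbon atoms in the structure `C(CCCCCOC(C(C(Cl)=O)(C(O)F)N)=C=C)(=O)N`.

12

The symbol for carbon appears 12 times in the SMILES. (Cl is a single chlorine, not C + l.)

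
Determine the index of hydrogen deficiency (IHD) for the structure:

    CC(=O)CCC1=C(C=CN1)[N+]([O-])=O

5

Molecular formula from the SMILES: C8H10N2O3.
DoU = (2C + 2 + N − H − X)/2 = (2·8 + 2 + 2 − 10 − 0)/2 = 10/2 = 5.
(Structurally: 1 ring(s) + 4 π bond(s) = 5.)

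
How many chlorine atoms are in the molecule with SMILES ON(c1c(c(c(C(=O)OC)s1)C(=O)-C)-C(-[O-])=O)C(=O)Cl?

1

The symbol for chlorine appears 1 time in the SMILES.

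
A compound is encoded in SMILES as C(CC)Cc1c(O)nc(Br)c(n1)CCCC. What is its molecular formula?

C12H19BrN2O

Heavy atoms from the SMILES: 1 Br, 12 C, 2 N, 1 O.
Implicit hydrogens by atom environment:
  6 × C: 2 H each → 12
  4 × C (aromatic): no H
  2 × C: 3 H each → 6
  2 × N (aromatic): no H
  1 × Br: no H
  1 × O: 1 H
  Total hydrogens = 19.
Molecular formula: C12H19BrN2O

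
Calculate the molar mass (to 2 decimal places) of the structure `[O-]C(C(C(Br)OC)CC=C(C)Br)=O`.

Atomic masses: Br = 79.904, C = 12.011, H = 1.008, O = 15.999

314.98

Molecular formula: C8H11Br2O3-.
M = 2×79.904 + 8×12.011 + 11×1.008 + 3×15.999 = 314.98 g/mol.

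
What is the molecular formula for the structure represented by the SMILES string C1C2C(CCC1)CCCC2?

Heavy atoms from the SMILES: 10 C.
Implicit hydrogens by atom environment:
  8 × C: 2 H each → 16
  2 × C: 1 H each → 2
  Total hydrogens = 18.
Molecular formula: C10H18

C10H18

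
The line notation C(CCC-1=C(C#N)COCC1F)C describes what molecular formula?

Heavy atoms from the SMILES: 10 C, 1 F, 1 N, 1 O.
Implicit hydrogens by atom environment:
  5 × C: 2 H each → 10
  3 × C: no H
  1 × C: 3 H
  1 × C: 1 H
  1 × F: no H
  1 × N: no H
  1 × O: no H
  Total hydrogens = 14.
Molecular formula: C10H14FNO

C10H14FNO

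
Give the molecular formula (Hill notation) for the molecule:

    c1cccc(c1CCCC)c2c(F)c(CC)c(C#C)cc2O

Heavy atoms from the SMILES: 20 C, 1 F, 1 O.
Implicit hydrogens by atom environment:
  7 × C (aromatic): no H
  5 × C (aromatic): 1 H each → 5
  4 × C: 2 H each → 8
  2 × C: 3 H each → 6
  1 × C: 1 H
  1 × C: no H
  1 × F: no H
  1 × O: 1 H
  Total hydrogens = 21.
Molecular formula: C20H21FO

C20H21FO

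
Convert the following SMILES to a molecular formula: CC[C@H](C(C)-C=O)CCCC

C10H20O

Heavy atoms from the SMILES: 10 C, 1 O.
Implicit hydrogens by atom environment:
  4 × C: 2 H each → 8
  3 × C: 3 H each → 9
  3 × C: 1 H each → 3
  1 × O: no H
  Total hydrogens = 20.
Molecular formula: C10H20O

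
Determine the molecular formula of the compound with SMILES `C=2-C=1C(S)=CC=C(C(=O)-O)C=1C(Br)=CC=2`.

C11H7BrO2S

Heavy atoms from the SMILES: 1 Br, 11 C, 2 O, 1 S.
Implicit hydrogens by atom environment:
  5 × C (aromatic): 1 H each → 5
  5 × C (aromatic): no H
  1 × Br: no H
  1 × C: no H
  1 × O: 1 H
  1 × O: no H
  1 × S: 1 H
  Total hydrogens = 7.
Molecular formula: C11H7BrO2S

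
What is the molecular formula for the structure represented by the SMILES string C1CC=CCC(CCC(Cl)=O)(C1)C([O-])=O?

Heavy atoms from the SMILES: 11 C, 1 Cl, 3 O.
Implicit hydrogens by atom environment:
  6 × C: 2 H each → 12
  3 × C: no H
  2 × C: 1 H each → 2
  2 × O: no H
  1 × Cl: no H
  1 × O (charge -1): no H
  Total hydrogens = 14.
Net charge -1.
Molecular formula: C11H14ClO3-

C11H14ClO3-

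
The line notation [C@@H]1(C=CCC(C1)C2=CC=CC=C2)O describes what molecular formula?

C12H14O

Heavy atoms from the SMILES: 12 C, 1 O.
Implicit hydrogens by atom environment:
  5 × C (aromatic): 1 H each → 5
  4 × C: 1 H each → 4
  2 × C: 2 H each → 4
  1 × C (aromatic): no H
  1 × O: 1 H
  Total hydrogens = 14.
Molecular formula: C12H14O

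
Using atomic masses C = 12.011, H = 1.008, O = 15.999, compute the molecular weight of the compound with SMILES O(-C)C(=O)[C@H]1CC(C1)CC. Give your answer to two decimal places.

Molecular formula: C8H14O2.
M = 8×12.011 + 14×1.008 + 2×15.999 = 142.20 g/mol.

142.20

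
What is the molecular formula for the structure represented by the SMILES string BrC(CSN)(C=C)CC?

Heavy atoms from the SMILES: 1 Br, 6 C, 1 N, 1 S.
Implicit hydrogens by atom environment:
  3 × C: 2 H each → 6
  1 × Br: no H
  1 × C: 3 H
  1 × C: 1 H
  1 × C: no H
  1 × N: 2 H
  1 × S: no H
  Total hydrogens = 12.
Molecular formula: C6H12BrNS

C6H12BrNS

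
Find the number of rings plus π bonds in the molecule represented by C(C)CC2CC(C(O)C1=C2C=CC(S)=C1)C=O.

Molecular formula from the SMILES: C14H18O2S.
DoU = (2C + 2 + N − H − X)/2 = (2·14 + 2 + 0 − 18 − 0)/2 = 12/2 = 6.
(Structurally: 2 ring(s) + 4 π bond(s) = 6.)

6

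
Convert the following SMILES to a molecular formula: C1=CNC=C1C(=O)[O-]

C5H4NO2-

Heavy atoms from the SMILES: 5 C, 1 N, 2 O.
Implicit hydrogens by atom environment:
  3 × C (aromatic): 1 H each → 3
  1 × C (aromatic): no H
  1 × C: no H
  1 × N (aromatic): 1 H
  1 × O: no H
  1 × O (charge -1): no H
  Total hydrogens = 4.
Net charge -1.
Molecular formula: C5H4NO2-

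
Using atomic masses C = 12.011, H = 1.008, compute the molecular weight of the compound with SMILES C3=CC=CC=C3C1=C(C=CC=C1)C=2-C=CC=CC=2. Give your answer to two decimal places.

230.31

Molecular formula: C18H14.
M = 18×12.011 + 14×1.008 = 230.31 g/mol.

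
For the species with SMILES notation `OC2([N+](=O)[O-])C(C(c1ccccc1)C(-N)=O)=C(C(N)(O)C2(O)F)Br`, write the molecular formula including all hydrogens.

C13H13BrFN3O6

Heavy atoms from the SMILES: 1 Br, 13 C, 1 F, 3 N, 6 O.
Implicit hydrogens by atom environment:
  6 × C: no H
  5 × C (aromatic): 1 H each → 5
  3 × O: 1 H each → 3
  2 × N: 2 H each → 4
  2 × O: no H
  1 × Br: no H
  1 × C: 1 H
  1 × C (aromatic): no H
  1 × F: no H
  1 × N (charge +1): no H
  1 × O (charge -1): no H
  Total hydrogens = 13.
Molecular formula: C13H13BrFN3O6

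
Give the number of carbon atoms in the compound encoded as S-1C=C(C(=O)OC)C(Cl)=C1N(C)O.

7

The symbol for carbon appears 7 times in the SMILES. (Cl is a single chlorine, not C + l.)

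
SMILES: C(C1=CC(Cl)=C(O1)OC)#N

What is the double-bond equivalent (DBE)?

5

Molecular formula from the SMILES: C6H4ClNO2.
DoU = (2C + 2 + N − H − X)/2 = (2·6 + 2 + 1 − 4 − 1)/2 = 10/2 = 5.
(Structurally: 1 ring(s) + 4 π bond(s) = 5.)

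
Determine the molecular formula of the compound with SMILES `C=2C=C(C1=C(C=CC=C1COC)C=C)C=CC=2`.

Heavy atoms from the SMILES: 16 C, 1 O.
Implicit hydrogens by atom environment:
  8 × C (aromatic): 1 H each → 8
  4 × C (aromatic): no H
  2 × C: 2 H each → 4
  1 × C: 3 H
  1 × C: 1 H
  1 × O: no H
  Total hydrogens = 16.
Molecular formula: C16H16O

C16H16O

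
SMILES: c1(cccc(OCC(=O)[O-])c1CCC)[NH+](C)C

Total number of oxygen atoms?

3

The symbol for oxygen appears 3 times in the SMILES.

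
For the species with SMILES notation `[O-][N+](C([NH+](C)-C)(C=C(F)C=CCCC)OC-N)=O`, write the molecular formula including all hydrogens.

Heavy atoms from the SMILES: 11 C, 1 F, 3 N, 3 O.
Implicit hydrogens by atom environment:
  3 × C: 3 H each → 9
  3 × C: 2 H each → 6
  3 × C: 1 H each → 3
  2 × C: no H
  2 × O: no H
  1 × F: no H
  1 × N: 2 H
  1 × N (charge +1): 1 H
  1 × N (charge +1): no H
  1 × O (charge -1): no H
  Total hydrogens = 21.
Net charge +1.
Molecular formula: C11H21FN3O3+

C11H21FN3O3+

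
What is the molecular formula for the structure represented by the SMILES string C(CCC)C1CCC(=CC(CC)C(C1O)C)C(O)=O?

Heavy atoms from the SMILES: 16 C, 3 O.
Implicit hydrogens by atom environment:
  6 × C: 2 H each → 12
  5 × C: 1 H each → 5
  3 × C: 3 H each → 9
  2 × C: no H
  2 × O: 1 H each → 2
  1 × O: no H
  Total hydrogens = 28.
Molecular formula: C16H28O3

C16H28O3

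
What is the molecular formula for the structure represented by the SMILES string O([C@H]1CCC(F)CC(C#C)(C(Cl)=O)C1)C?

Heavy atoms from the SMILES: 11 C, 1 Cl, 1 F, 2 O.
Implicit hydrogens by atom environment:
  4 × C: 2 H each → 8
  3 × C: 1 H each → 3
  3 × C: no H
  2 × O: no H
  1 × C: 3 H
  1 × Cl: no H
  1 × F: no H
  Total hydrogens = 14.
Molecular formula: C11H14ClFO2

C11H14ClFO2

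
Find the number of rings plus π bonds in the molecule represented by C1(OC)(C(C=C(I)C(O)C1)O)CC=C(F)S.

3

Molecular formula from the SMILES: C10H14FIO3S.
DoU = (2C + 2 + N − H − X)/2 = (2·10 + 2 + 0 − 14 − 2)/2 = 6/2 = 3.
(Structurally: 1 ring(s) + 2 π bond(s) = 3.)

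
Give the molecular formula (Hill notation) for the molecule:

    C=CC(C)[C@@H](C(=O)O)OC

C7H12O3

Heavy atoms from the SMILES: 7 C, 3 O.
Implicit hydrogens by atom environment:
  3 × C: 1 H each → 3
  2 × C: 3 H each → 6
  2 × O: no H
  1 × C: 2 H
  1 × C: no H
  1 × O: 1 H
  Total hydrogens = 12.
Molecular formula: C7H12O3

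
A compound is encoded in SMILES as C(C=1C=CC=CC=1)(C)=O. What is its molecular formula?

C8H8O

Heavy atoms from the SMILES: 8 C, 1 O.
Implicit hydrogens by atom environment:
  5 × C (aromatic): 1 H each → 5
  1 × C: 3 H
  1 × C (aromatic): no H
  1 × C: no H
  1 × O: no H
  Total hydrogens = 8.
Molecular formula: C8H8O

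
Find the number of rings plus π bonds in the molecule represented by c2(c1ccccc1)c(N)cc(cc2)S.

8

Molecular formula from the SMILES: C12H11NS.
DoU = (2C + 2 + N − H − X)/2 = (2·12 + 2 + 1 − 11 − 0)/2 = 16/2 = 8.
(Structurally: 2 ring(s) + 6 π bond(s) = 8.)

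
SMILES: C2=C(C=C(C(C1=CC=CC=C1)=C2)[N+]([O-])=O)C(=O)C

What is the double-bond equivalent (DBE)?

Molecular formula from the SMILES: C14H11NO3.
DoU = (2C + 2 + N − H − X)/2 = (2·14 + 2 + 1 − 11 − 0)/2 = 20/2 = 10.
(Structurally: 2 ring(s) + 8 π bond(s) = 10.)

10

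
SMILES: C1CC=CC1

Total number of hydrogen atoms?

Hydrogens are implicit in SMILES; fill each atom to its normal valence:
  3 × C: 2 H each → 6
  2 × C: 1 H each → 2
  Total hydrogens = 8.

8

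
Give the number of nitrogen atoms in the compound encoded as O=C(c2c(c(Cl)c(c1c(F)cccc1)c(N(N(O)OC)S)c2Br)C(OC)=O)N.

3

The symbol for nitrogen appears 3 times in the SMILES.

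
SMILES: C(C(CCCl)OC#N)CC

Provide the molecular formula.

C7H12ClNO

Heavy atoms from the SMILES: 7 C, 1 Cl, 1 N, 1 O.
Implicit hydrogens by atom environment:
  4 × C: 2 H each → 8
  1 × C: 3 H
  1 × C: 1 H
  1 × C: no H
  1 × Cl: no H
  1 × N: no H
  1 × O: no H
  Total hydrogens = 12.
Molecular formula: C7H12ClNO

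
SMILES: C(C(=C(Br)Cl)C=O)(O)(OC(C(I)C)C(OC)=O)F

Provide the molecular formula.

C9H10BrClFIO5

Heavy atoms from the SMILES: 1 Br, 9 C, 1 Cl, 1 F, 1 I, 5 O.
Implicit hydrogens by atom environment:
  4 × C: no H
  4 × O: no H
  3 × C: 1 H each → 3
  2 × C: 3 H each → 6
  1 × Br: no H
  1 × Cl: no H
  1 × F: no H
  1 × I: no H
  1 × O: 1 H
  Total hydrogens = 10.
Molecular formula: C9H10BrClFIO5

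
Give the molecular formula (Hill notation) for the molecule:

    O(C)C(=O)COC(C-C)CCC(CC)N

C11H23NO3

Heavy atoms from the SMILES: 11 C, 1 N, 3 O.
Implicit hydrogens by atom environment:
  5 × C: 2 H each → 10
  3 × C: 3 H each → 9
  3 × O: no H
  2 × C: 1 H each → 2
  1 × C: no H
  1 × N: 2 H
  Total hydrogens = 23.
Molecular formula: C11H23NO3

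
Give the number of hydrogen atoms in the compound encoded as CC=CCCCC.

14

Hydrogens are implicit in SMILES; fill each atom to its normal valence:
  3 × C: 2 H each → 6
  2 × C: 3 H each → 6
  2 × C: 1 H each → 2
  Total hydrogens = 14.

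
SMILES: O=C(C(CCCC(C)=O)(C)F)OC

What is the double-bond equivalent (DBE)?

Molecular formula from the SMILES: C9H15FO3.
DoU = (2C + 2 + N − H − X)/2 = (2·9 + 2 + 0 − 15 − 1)/2 = 4/2 = 2.
(Structurally: 0 ring(s) + 2 π bond(s) = 2.)

2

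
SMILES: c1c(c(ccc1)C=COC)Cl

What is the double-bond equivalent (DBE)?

Molecular formula from the SMILES: C9H9ClO.
DoU = (2C + 2 + N − H − X)/2 = (2·9 + 2 + 0 − 9 − 1)/2 = 10/2 = 5.
(Structurally: 1 ring(s) + 4 π bond(s) = 5.)

5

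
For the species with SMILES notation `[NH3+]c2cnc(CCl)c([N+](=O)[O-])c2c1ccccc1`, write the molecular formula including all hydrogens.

C12H11ClN3O2+

Heavy atoms from the SMILES: 12 C, 1 Cl, 3 N, 2 O.
Implicit hydrogens by atom environment:
  6 × C (aromatic): 1 H each → 6
  5 × C (aromatic): no H
  1 × C: 2 H
  1 × Cl: no H
  1 × N (charge +1): 3 H
  1 × N (aromatic): no H
  1 × N (charge +1): no H
  1 × O: no H
  1 × O (charge -1): no H
  Total hydrogens = 11.
Net charge +1.
Molecular formula: C12H11ClN3O2+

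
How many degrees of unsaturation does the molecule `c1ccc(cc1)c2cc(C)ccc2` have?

Molecular formula from the SMILES: C13H12.
DoU = (2C + 2 + N − H − X)/2 = (2·13 + 2 + 0 − 12 − 0)/2 = 16/2 = 8.
(Structurally: 2 ring(s) + 6 π bond(s) = 8.)

8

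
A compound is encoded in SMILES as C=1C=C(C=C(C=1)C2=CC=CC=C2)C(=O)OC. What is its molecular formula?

C14H12O2

Heavy atoms from the SMILES: 14 C, 2 O.
Implicit hydrogens by atom environment:
  9 × C (aromatic): 1 H each → 9
  3 × C (aromatic): no H
  2 × O: no H
  1 × C: 3 H
  1 × C: no H
  Total hydrogens = 12.
Molecular formula: C14H12O2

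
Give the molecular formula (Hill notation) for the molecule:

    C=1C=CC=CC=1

Heavy atoms from the SMILES: 6 C.
Implicit hydrogens by atom environment:
  6 × C (aromatic): 1 H each → 6
  Total hydrogens = 6.
Molecular formula: C6H6

C6H6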